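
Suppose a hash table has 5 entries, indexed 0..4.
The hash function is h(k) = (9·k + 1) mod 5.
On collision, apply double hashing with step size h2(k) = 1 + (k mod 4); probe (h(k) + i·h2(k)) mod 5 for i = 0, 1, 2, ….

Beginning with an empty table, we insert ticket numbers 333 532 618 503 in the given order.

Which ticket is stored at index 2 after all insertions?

503

333 hashes to 3; slot 3 is free => place at 3.
532 hashes to 4; slot 4 is free => place at 4.
618 hashes to 3, h2=3; 3 taken => place at 1.
503 hashes to 3, h2=4; 3 taken => place at 2.
Table: [-, 618, 503, 333, 532]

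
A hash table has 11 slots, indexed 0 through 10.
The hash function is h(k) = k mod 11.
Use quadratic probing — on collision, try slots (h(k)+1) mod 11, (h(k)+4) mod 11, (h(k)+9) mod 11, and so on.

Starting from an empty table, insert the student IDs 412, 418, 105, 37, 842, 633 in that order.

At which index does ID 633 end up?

10

412: h=5 => slot 5
418: h=0 => slot 0
105: h=6 => slot 6
37: h=4 => slot 4
842: h=6, probe 6,7 => slot 7
633: h=6, probe 6,7,10 => slot 10
Table: [418, ∅, ∅, ∅, 37, 412, 105, 842, ∅, ∅, 633]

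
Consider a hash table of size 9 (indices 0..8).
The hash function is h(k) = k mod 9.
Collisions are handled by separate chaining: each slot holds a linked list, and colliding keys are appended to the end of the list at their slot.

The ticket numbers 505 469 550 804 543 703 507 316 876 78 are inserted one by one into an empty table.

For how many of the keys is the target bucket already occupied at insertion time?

505 -> bucket 1
469 -> bucket 1 (collision)
550 -> bucket 1 (collision)
804 -> bucket 3
543 -> bucket 3 (collision)
703 -> bucket 1 (collision)
507 -> bucket 3 (collision)
316 -> bucket 1 (collision)
876 -> bucket 3 (collision)
78 -> bucket 6
Final buckets:
0: -
1: 505 -> 469 -> 550 -> 703 -> 316
2: -
3: 804 -> 543 -> 507 -> 876
4: -
5: -
6: 78
7: -
8: -

7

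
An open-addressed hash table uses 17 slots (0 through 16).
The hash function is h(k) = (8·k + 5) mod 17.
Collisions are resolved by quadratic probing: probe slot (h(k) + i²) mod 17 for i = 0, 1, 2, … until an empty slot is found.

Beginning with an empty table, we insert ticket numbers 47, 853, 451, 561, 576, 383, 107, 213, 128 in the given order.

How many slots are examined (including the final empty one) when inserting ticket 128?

4

47: h=7 -> slot 7
853: h=12 -> slot 12
451: h=9 -> slot 9
561: h=5 -> slot 5
576: h=6 -> slot 6
383: h=9, probe 9,10 -> slot 10
107: h=11 -> slot 11
213: h=9, probe 9,10,13 -> slot 13
128: h=9, probe 9,10,13,1 -> slot 1
Table: [—, 128, —, —, —, 561, 576, 47, —, 451, 383, 107, 853, 213, —, —, —]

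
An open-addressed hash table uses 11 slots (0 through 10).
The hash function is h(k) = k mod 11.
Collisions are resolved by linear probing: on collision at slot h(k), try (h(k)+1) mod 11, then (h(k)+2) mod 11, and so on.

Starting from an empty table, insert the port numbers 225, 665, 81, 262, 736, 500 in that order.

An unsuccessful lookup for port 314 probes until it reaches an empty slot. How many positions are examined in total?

225 hashes to 5; slot 5 is free -> place at 5.
665 hashes to 5; 5 taken -> place at 6.
81 hashes to 4; slot 4 is free -> place at 4.
262 hashes to 9; slot 9 is free -> place at 9.
736 hashes to 10; slot 10 is free -> place at 10.
500 hashes to 5; 5,6 taken -> place at 7.
Table: [—, —, —, —, 81, 225, 665, 500, —, 262, 736]
Lookup 314: h=6, probe 6,7,8 → slot 8 empty, not found.

3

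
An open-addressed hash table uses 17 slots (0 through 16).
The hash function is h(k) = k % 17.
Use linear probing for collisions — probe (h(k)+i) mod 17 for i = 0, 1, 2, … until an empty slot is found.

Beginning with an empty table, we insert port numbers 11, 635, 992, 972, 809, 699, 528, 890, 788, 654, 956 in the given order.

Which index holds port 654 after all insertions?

11 hashes to 11; slot 11 is free → place at 11.
635 hashes to 6; slot 6 is free → place at 6.
992 hashes to 6; 6 taken → place at 7.
972 hashes to 3; slot 3 is free → place at 3.
809 hashes to 10; slot 10 is free → place at 10.
699 hashes to 2; slot 2 is free → place at 2.
528 hashes to 1; slot 1 is free → place at 1.
890 hashes to 6; 6,7 taken → place at 8.
788 hashes to 6; 6,7,8 taken → place at 9.
654 hashes to 8; 8,9,10,11 taken → place at 12.
956 hashes to 4; slot 4 is free → place at 4.
Table: [_, 528, 699, 972, 956, _, 635, 992, 890, 788, 809, 11, 654, _, _, _, _]

12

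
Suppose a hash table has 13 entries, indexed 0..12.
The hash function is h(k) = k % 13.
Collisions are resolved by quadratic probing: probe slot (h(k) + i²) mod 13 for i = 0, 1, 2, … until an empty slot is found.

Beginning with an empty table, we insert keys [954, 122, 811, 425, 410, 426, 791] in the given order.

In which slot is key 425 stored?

10

954: h=5 → slot 5
122: h=5, probe 5,6 → slot 6
811: h=5, probe 5,6,9 → slot 9
425: h=9, probe 9,10 → slot 10
410: h=7 → slot 7
426: h=10, probe 10,11 → slot 11
791: h=11, probe 11,12 → slot 12
Table: [_, _, _, _, _, 954, 122, 410, _, 811, 425, 426, 791]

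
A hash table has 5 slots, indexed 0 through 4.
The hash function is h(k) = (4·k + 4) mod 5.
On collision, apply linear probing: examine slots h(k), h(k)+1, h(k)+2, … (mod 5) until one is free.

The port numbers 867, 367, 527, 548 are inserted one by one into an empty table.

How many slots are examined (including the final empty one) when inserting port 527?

3

867 hashes to 2; slot 2 is free => place at 2.
367 hashes to 2; 2 taken => place at 3.
527 hashes to 2; 2,3 taken => place at 4.
548 hashes to 1; slot 1 is free => place at 1.
Table: [∅, 548, 867, 367, 527]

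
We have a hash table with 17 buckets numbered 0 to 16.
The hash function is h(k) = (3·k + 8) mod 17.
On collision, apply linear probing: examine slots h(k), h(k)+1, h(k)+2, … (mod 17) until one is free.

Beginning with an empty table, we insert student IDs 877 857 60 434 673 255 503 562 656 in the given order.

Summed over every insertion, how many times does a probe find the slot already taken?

877 hashes to 4; slot 4 is free -> place at 4.
857 hashes to 12; slot 12 is free -> place at 12.
60 hashes to 1; slot 1 is free -> place at 1.
434 hashes to 1; 1 taken -> place at 2.
673 hashes to 4; 4 taken -> place at 5.
255 hashes to 8; slot 8 is free -> place at 8.
503 hashes to 4; 4,5 taken -> place at 6.
562 hashes to 11; slot 11 is free -> place at 11.
656 hashes to 4; 4,5,6 taken -> place at 7.
Table: [∅, 60, 434, ∅, 877, 673, 503, 656, 255, ∅, ∅, 562, 857, ∅, ∅, ∅, ∅]

7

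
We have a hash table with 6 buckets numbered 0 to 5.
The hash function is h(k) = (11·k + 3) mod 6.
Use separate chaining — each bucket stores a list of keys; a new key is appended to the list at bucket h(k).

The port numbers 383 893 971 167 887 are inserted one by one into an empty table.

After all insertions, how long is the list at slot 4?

Insert 383: h=4, bucket 4 empty -> new chain.
Insert 893: h=4, bucket 4 nonempty -> append to chain.
Insert 971: h=4, bucket 4 nonempty -> append to chain.
Insert 167: h=4, bucket 4 nonempty -> append to chain.
Insert 887: h=4, bucket 4 nonempty -> append to chain.
Final buckets:
0: .
1: .
2: .
3: .
4: 383 -> 893 -> 971 -> 167 -> 887
5: .

5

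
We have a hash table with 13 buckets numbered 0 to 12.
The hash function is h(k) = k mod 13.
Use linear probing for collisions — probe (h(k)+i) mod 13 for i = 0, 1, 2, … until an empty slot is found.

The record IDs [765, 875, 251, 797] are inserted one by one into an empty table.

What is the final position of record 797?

765 hashes to 11; slot 11 is free => place at 11.
875 hashes to 4; slot 4 is free => place at 4.
251 hashes to 4; 4 taken => place at 5.
797 hashes to 4; 4,5 taken => place at 6.
Table: [_, _, _, _, 875, 251, 797, _, _, _, _, 765, _]

6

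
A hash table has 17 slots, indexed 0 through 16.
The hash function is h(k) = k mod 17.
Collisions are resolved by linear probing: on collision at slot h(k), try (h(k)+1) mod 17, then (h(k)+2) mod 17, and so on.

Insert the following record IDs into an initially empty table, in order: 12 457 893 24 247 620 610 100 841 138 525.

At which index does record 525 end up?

12 hashes to 12; slot 12 is free → place at 12.
457 hashes to 15; slot 15 is free → place at 15.
893 hashes to 9; slot 9 is free → place at 9.
24 hashes to 7; slot 7 is free → place at 7.
247 hashes to 9; 9 taken → place at 10.
620 hashes to 8; slot 8 is free → place at 8.
610 hashes to 15; 15 taken → place at 16.
100 hashes to 15; 15,16 taken → place at 0.
841 hashes to 8; 8,9,10 taken → place at 11.
138 hashes to 2; slot 2 is free → place at 2.
525 hashes to 15; 15,16,0 taken → place at 1.
Table: [100, 525, 138, ∅, ∅, ∅, ∅, 24, 620, 893, 247, 841, 12, ∅, ∅, 457, 610]

1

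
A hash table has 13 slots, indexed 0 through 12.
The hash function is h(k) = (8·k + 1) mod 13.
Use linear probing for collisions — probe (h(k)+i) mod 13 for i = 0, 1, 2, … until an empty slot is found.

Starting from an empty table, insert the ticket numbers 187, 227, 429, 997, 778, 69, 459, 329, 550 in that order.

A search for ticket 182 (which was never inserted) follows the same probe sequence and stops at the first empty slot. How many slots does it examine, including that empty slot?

3

Insert 187: h=2, slot 2 empty => index 2.
Insert 227: h=10, slot 10 empty => index 10.
Insert 429: h=1, slot 1 empty => index 1.
Insert 997: h=8, slot 8 empty => index 8.
Insert 778: h=11, slot 11 empty => index 11.
Insert 69: h=7, slot 7 empty => index 7.
Insert 459: h=7, slots 7,8 occupied => index 9.
Insert 329: h=7, slots 7,8,9,10,11 occupied => index 12.
Insert 550: h=7, slots 7,8,9,10,11,12 occupied => index 0.
Table: [550, 429, 187, -, -, -, -, 69, 997, 459, 227, 778, 329]
Lookup 182: h=1, probe 1,2,3 → slot 3 empty, not found.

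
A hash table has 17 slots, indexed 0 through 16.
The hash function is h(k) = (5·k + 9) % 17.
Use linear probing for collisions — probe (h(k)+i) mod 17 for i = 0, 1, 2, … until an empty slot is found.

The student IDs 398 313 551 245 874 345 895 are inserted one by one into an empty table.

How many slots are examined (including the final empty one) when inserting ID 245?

398 hashes to 10; slot 10 is free -> place at 10.
313 hashes to 10; 10 taken -> place at 11.
551 hashes to 10; 10,11 taken -> place at 12.
245 hashes to 10; 10,11,12 taken -> place at 13.
874 hashes to 10; 10,11,12,13 taken -> place at 14.
345 hashes to 0; slot 0 is free -> place at 0.
895 hashes to 13; 13,14 taken -> place at 15.
Table: [345, —, —, —, —, —, —, —, —, —, 398, 313, 551, 245, 874, 895, —]

4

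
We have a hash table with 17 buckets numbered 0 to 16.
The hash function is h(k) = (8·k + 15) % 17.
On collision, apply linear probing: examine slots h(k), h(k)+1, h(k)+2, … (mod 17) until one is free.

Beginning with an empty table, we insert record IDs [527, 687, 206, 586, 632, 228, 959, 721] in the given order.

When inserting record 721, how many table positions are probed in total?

5

527 hashes to 15; slot 15 is free => place at 15.
687 hashes to 3; slot 3 is free => place at 3.
206 hashes to 14; slot 14 is free => place at 14.
586 hashes to 11; slot 11 is free => place at 11.
632 hashes to 5; slot 5 is free => place at 5.
228 hashes to 3; 3 taken => place at 4.
959 hashes to 3; 3,4,5 taken => place at 6.
721 hashes to 3; 3,4,5,6 taken => place at 7.
Table: [., ., ., 687, 228, 632, 959, 721, ., ., ., 586, ., ., 206, 527, .]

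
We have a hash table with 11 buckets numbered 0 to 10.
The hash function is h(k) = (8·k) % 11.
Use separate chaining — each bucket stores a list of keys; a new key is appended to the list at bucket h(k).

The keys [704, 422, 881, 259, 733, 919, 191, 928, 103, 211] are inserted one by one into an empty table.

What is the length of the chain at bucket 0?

1

704 -> bucket 0
422 -> bucket 10
881 -> bucket 8
259 -> bucket 4
733 -> bucket 1
919 -> bucket 4 (collision)
191 -> bucket 10 (collision)
928 -> bucket 10 (collision)
103 -> bucket 10 (collision)
211 -> bucket 5
Final buckets:
0: 704
1: 733
2: ∅
3: ∅
4: 259 -> 919
5: 211
6: ∅
7: ∅
8: 881
9: ∅
10: 422 -> 191 -> 928 -> 103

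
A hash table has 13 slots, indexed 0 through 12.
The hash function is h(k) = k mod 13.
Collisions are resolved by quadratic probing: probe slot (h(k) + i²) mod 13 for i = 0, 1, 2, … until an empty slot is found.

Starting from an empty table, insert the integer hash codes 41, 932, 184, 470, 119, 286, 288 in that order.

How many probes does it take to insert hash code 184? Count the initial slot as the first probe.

41: h=2 => slot 2
932: h=9 => slot 9
184: h=2, probe 2,3 => slot 3
470: h=2, probe 2,3,6 => slot 6
119: h=2, probe 2,3,6,11 => slot 11
286: h=0 => slot 0
288: h=2, probe 2,3,6,11,5 => slot 5
Table: [286, -, 41, 184, -, 288, 470, -, -, 932, -, 119, -]

2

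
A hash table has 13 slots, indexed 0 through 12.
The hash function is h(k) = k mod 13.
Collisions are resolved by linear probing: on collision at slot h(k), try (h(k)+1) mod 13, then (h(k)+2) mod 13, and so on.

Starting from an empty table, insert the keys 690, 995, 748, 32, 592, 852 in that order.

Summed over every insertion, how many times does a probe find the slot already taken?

690 hashes to 1; slot 1 is free → place at 1.
995 hashes to 7; slot 7 is free → place at 7.
748 hashes to 7; 7 taken → place at 8.
32 hashes to 6; slot 6 is free → place at 6.
592 hashes to 7; 7,8 taken → place at 9.
852 hashes to 7; 7,8,9 taken → place at 10.
Table: [—, 690, —, —, —, —, 32, 995, 748, 592, 852, —, —]

6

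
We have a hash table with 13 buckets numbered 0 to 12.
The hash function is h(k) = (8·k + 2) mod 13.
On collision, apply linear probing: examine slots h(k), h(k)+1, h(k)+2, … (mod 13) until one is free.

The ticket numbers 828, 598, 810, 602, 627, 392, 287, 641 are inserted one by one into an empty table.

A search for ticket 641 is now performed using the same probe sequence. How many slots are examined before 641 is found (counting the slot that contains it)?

5

828 hashes to 9; slot 9 is free -> place at 9.
598 hashes to 2; slot 2 is free -> place at 2.
810 hashes to 8; slot 8 is free -> place at 8.
602 hashes to 8; 8,9 taken -> place at 10.
627 hashes to 0; slot 0 is free -> place at 0.
392 hashes to 5; slot 5 is free -> place at 5.
287 hashes to 10; 10 taken -> place at 11.
641 hashes to 8; 8,9,10,11 taken -> place at 12.
Table: [627, ., 598, ., ., 392, ., ., 810, 828, 602, 287, 641]
Lookup 641: h=8, probe 8,9,10,11,12 → found at 12.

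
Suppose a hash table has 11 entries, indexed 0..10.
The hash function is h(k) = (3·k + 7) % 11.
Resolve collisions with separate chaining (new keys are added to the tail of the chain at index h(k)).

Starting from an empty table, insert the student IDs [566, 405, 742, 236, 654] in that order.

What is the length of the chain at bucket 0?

566 → bucket 0
405 → bucket 1
742 → bucket 0 (collision)
236 → bucket 0 (collision)
654 → bucket 0 (collision)
Final buckets:
0: 566 -> 742 -> 236 -> 654
1: 405
2: ∅
3: ∅
4: ∅
5: ∅
6: ∅
7: ∅
8: ∅
9: ∅
10: ∅

4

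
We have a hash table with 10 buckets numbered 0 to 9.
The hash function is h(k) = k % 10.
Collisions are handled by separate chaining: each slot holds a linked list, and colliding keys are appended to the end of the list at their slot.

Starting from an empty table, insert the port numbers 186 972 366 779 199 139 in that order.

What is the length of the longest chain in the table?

Insert 186: h=6, bucket 6 empty → new chain.
Insert 972: h=2, bucket 2 empty → new chain.
Insert 366: h=6, bucket 6 nonempty → append to chain.
Insert 779: h=9, bucket 9 empty → new chain.
Insert 199: h=9, bucket 9 nonempty → append to chain.
Insert 139: h=9, bucket 9 nonempty → append to chain.
Final buckets:
0: -
1: -
2: 972
3: -
4: -
5: -
6: 186 -> 366
7: -
8: -
9: 779 -> 199 -> 139

3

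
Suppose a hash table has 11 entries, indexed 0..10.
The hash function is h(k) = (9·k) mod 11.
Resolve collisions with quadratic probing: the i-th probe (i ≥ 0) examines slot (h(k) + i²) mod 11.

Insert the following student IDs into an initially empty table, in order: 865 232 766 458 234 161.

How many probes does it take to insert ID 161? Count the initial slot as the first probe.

5

Insert 865: h=8, slot 8 empty -> index 8.
Insert 232: h=9, slot 9 empty -> index 9.
Insert 766: h=8, slots 8,9 occupied -> index 1.
Insert 458: h=8, slots 8,9,1 occupied -> index 6.
Insert 234: h=5, slot 5 empty -> index 5.
Insert 161: h=8, slots 8,9,1,6 occupied -> index 2.
Table: [-, 766, 161, -, -, 234, 458, -, 865, 232, -]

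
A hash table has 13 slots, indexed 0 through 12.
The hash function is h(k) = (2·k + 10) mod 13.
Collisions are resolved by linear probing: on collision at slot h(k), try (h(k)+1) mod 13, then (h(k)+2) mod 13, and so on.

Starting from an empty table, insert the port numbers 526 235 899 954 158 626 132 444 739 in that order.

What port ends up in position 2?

158

526 hashes to 9; slot 9 is free => place at 9.
235 hashes to 12; slot 12 is free => place at 12.
899 hashes to 1; slot 1 is free => place at 1.
954 hashes to 7; slot 7 is free => place at 7.
158 hashes to 1; 1 taken => place at 2.
626 hashes to 1; 1,2 taken => place at 3.
132 hashes to 1; 1,2,3 taken => place at 4.
444 hashes to 1; 1,2,3,4 taken => place at 5.
739 hashes to 6; slot 6 is free => place at 6.
Table: [∅, 899, 158, 626, 132, 444, 739, 954, ∅, 526, ∅, ∅, 235]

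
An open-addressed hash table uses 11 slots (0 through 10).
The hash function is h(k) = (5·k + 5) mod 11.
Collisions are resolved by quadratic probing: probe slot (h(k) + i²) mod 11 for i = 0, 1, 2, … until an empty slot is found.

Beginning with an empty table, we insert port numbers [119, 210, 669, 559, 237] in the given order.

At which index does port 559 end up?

Insert 119: h=6, slot 6 empty -> index 6.
Insert 210: h=10, slot 10 empty -> index 10.
Insert 669: h=6, slot 6 occupied -> index 7.
Insert 559: h=6, slots 6,7,10 occupied -> index 4.
Insert 237: h=2, slot 2 empty -> index 2.
Table: [., ., 237, ., 559, ., 119, 669, ., ., 210]

4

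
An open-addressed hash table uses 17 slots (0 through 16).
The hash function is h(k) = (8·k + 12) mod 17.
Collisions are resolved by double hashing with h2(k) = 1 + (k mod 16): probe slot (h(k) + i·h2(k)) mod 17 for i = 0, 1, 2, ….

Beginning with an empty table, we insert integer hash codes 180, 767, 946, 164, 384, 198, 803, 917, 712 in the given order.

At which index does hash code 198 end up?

5

180 hashes to 7; slot 7 is free => place at 7.
767 hashes to 11; slot 11 is free => place at 11.
946 hashes to 15; slot 15 is free => place at 15.
164 hashes to 15, h2=5; 15 taken => place at 3.
384 hashes to 7, h2=1; 7 taken => place at 8.
198 hashes to 15, h2=7; 15 taken => place at 5.
803 hashes to 10; slot 10 is free => place at 10.
917 hashes to 4; slot 4 is free => place at 4.
712 hashes to 13; slot 13 is free => place at 13.
Table: [_, _, _, 164, 917, 198, _, 180, 384, _, 803, 767, _, 712, _, 946, _]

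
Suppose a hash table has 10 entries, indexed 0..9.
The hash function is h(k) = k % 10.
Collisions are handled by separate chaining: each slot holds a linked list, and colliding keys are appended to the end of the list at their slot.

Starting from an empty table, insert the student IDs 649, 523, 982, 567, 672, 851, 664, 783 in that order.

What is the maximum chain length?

2

649 → bucket 9
523 → bucket 3
982 → bucket 2
567 → bucket 7
672 → bucket 2 (collision)
851 → bucket 1
664 → bucket 4
783 → bucket 3 (collision)
Final buckets:
0: —
1: 851
2: 982 -> 672
3: 523 -> 783
4: 664
5: —
6: —
7: 567
8: —
9: 649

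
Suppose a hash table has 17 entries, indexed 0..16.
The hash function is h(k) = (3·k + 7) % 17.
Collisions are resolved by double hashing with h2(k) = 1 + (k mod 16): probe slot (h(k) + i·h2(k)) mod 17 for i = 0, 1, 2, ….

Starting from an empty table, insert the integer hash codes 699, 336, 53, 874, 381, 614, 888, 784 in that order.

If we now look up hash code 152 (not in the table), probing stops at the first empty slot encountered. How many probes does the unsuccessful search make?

699: h=13 -> slot 13
336: h=12 -> slot 12
53: h=13, h2=6, probe 13,2 -> slot 2
874: h=11 -> slot 11
381: h=11, h2=14, probe 11,8 -> slot 8
614: h=13, h2=7, probe 13,3 -> slot 3
888: h=2, h2=9, probe 2,11,3,12,4 -> slot 4
784: h=13, h2=1, probe 13,14 -> slot 14
Table: [—, —, 53, 614, 888, —, —, —, 381, —, —, 874, 336, 699, 784, —, —]
Lookup 152: h=4, h2=9, probe 4,13,5 → slot 5 empty, not found.

3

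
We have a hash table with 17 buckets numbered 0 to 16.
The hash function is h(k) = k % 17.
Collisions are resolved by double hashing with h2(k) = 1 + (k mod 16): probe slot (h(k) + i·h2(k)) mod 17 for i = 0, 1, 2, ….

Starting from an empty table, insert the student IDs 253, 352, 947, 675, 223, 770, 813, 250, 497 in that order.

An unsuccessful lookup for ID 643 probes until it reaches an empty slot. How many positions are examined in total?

253: h=15 → slot 15
352: h=12 → slot 12
947: h=12, h2=4, probe 12,16 → slot 16
675: h=12, h2=4, probe 12,16,3 → slot 3
223: h=2 → slot 2
770: h=5 → slot 5
813: h=14 → slot 14
250: h=12, h2=11, probe 12,6 → slot 6
497: h=4 → slot 4
Table: [-, -, 223, 675, 497, 770, 250, -, -, -, -, -, 352, -, 813, 253, 947]
Lookup 643: h=14, h2=4, probe 14,1 → slot 1 empty, not found.

2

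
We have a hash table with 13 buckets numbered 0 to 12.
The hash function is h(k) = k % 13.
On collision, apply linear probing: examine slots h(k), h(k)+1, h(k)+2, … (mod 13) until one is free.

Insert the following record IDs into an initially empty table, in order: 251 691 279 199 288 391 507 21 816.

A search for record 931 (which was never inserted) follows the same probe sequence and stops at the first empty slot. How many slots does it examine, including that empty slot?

2

251: h=4 → slot 4
691: h=2 → slot 2
279: h=6 → slot 6
199: h=4, probe 4,5 → slot 5
288: h=2, probe 2,3 → slot 3
391: h=1 → slot 1
507: h=0 → slot 0
21: h=8 → slot 8
816: h=10 → slot 10
Table: [507, 391, 691, 288, 251, 199, 279, ∅, 21, ∅, 816, ∅, ∅]
Lookup 931: h=8, probe 8,9 → slot 9 empty, not found.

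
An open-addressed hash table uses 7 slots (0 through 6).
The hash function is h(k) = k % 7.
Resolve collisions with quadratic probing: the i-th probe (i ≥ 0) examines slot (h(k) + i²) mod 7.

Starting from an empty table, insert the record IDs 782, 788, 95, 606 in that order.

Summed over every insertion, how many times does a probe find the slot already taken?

5

782 hashes to 5; slot 5 is free => place at 5.
788 hashes to 4; slot 4 is free => place at 4.
95 hashes to 4; 4,5 taken => place at 1.
606 hashes to 4; 4,5,1 taken => place at 6.
Table: [., 95, ., ., 788, 782, 606]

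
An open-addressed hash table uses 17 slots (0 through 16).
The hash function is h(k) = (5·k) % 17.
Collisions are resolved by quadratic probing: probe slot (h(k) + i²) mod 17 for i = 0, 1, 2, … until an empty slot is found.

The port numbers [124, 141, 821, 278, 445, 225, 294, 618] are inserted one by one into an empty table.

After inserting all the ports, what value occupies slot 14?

618

124 hashes to 8; slot 8 is free → place at 8.
141 hashes to 8; 8 taken → place at 9.
821 hashes to 8; 8,9 taken → place at 12.
278 hashes to 13; slot 13 is free → place at 13.
445 hashes to 15; slot 15 is free → place at 15.
225 hashes to 3; slot 3 is free → place at 3.
294 hashes to 8; 8,9,12 taken → place at 0.
618 hashes to 13; 13 taken → place at 14.
Table: [294, ∅, ∅, 225, ∅, ∅, ∅, ∅, 124, 141, ∅, ∅, 821, 278, 618, 445, ∅]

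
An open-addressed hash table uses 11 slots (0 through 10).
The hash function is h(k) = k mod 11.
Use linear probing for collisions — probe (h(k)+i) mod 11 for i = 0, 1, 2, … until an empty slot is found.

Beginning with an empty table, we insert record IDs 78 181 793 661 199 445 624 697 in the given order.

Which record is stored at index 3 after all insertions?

661

78 hashes to 1; slot 1 is free -> place at 1.
181 hashes to 5; slot 5 is free -> place at 5.
793 hashes to 1; 1 taken -> place at 2.
661 hashes to 1; 1,2 taken -> place at 3.
199 hashes to 1; 1,2,3 taken -> place at 4.
445 hashes to 5; 5 taken -> place at 6.
624 hashes to 8; slot 8 is free -> place at 8.
697 hashes to 4; 4,5,6 taken -> place at 7.
Table: [∅, 78, 793, 661, 199, 181, 445, 697, 624, ∅, ∅]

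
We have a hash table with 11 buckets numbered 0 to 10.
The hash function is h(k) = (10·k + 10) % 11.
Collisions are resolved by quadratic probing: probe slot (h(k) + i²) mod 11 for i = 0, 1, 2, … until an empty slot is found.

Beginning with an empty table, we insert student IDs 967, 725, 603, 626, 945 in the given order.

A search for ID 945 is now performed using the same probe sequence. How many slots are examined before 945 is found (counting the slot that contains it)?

4

967: h=0 -> slot 0
725: h=0, probe 0,1 -> slot 1
603: h=1, probe 1,2 -> slot 2
626: h=0, probe 0,1,4 -> slot 4
945: h=0, probe 0,1,4,9 -> slot 9
Table: [967, 725, 603, ., 626, ., ., ., ., 945, .]
Lookup 945: h=0, probe 0,1,4,9 → found at 9.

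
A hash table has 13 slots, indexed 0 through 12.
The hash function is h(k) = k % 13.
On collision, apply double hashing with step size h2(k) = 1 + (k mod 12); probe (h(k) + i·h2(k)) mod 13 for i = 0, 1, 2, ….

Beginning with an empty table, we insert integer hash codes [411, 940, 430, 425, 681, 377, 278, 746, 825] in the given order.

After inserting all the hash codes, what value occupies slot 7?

746

Insert 411: h=8, slot 8 empty → index 8.
Insert 940: h=4, slot 4 empty → index 4.
Insert 430: h=1, slot 1 empty → index 1.
Insert 425: h=9, slot 9 empty → index 9.
Insert 681: h=5, slot 5 empty → index 5.
Insert 377: h=0, slot 0 empty → index 0.
Insert 278: h=5, h2=3, slots 5,8 occupied → index 11.
Insert 746: h=5, h2=3, slots 5,8,11,1,4 occupied → index 7.
Insert 825: h=6, slot 6 empty → index 6.
Table: [377, 430, ∅, ∅, 940, 681, 825, 746, 411, 425, ∅, 278, ∅]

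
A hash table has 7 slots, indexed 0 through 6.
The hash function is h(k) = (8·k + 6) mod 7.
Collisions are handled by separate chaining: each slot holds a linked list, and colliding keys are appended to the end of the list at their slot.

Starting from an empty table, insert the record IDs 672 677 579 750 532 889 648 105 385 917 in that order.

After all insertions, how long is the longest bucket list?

Insert 672: h=6, bucket 6 empty -> new chain.
Insert 677: h=4, bucket 4 empty -> new chain.
Insert 579: h=4, bucket 4 nonempty -> append to chain.
Insert 750: h=0, bucket 0 empty -> new chain.
Insert 532: h=6, bucket 6 nonempty -> append to chain.
Insert 889: h=6, bucket 6 nonempty -> append to chain.
Insert 648: h=3, bucket 3 empty -> new chain.
Insert 105: h=6, bucket 6 nonempty -> append to chain.
Insert 385: h=6, bucket 6 nonempty -> append to chain.
Insert 917: h=6, bucket 6 nonempty -> append to chain.
Final buckets:
0: 750
1: —
2: —
3: 648
4: 677 -> 579
5: —
6: 672 -> 532 -> 889 -> 105 -> 385 -> 917

6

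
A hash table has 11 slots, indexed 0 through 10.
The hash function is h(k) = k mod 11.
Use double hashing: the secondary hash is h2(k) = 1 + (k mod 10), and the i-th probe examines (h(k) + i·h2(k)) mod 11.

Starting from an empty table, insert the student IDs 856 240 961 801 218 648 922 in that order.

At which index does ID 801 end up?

856: h=9 => slot 9
240: h=9, h2=1, probe 9,10 => slot 10
961: h=4 => slot 4
801: h=9, h2=2, probe 9,0 => slot 0
218: h=9, h2=9, probe 9,7 => slot 7
648: h=10, h2=9, probe 10,8 => slot 8
922: h=9, h2=3, probe 9,1 => slot 1
Table: [801, 922, -, -, 961, -, -, 218, 648, 856, 240]

0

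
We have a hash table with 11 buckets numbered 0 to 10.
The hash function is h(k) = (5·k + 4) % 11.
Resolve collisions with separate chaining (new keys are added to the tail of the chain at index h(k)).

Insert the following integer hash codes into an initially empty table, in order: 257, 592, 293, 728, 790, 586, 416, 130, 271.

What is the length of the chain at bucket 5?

257 -> bucket 2
592 -> bucket 5
293 -> bucket 6
728 -> bucket 3
790 -> bucket 5 (collision)
586 -> bucket 8
416 -> bucket 5 (collision)
130 -> bucket 5 (collision)
271 -> bucket 6 (collision)
Final buckets:
0: ∅
1: ∅
2: 257
3: 728
4: ∅
5: 592 -> 790 -> 416 -> 130
6: 293 -> 271
7: ∅
8: 586
9: ∅
10: ∅

4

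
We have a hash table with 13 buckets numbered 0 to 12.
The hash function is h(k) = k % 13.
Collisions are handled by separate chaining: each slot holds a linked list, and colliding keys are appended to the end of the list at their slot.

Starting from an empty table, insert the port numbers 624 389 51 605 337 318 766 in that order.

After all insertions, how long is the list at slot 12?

4

624 -> bucket 0
389 -> bucket 12
51 -> bucket 12 (collision)
605 -> bucket 7
337 -> bucket 12 (collision)
318 -> bucket 6
766 -> bucket 12 (collision)
Final buckets:
0: 624
1: _
2: _
3: _
4: _
5: _
6: 318
7: 605
8: _
9: _
10: _
11: _
12: 389 -> 51 -> 337 -> 766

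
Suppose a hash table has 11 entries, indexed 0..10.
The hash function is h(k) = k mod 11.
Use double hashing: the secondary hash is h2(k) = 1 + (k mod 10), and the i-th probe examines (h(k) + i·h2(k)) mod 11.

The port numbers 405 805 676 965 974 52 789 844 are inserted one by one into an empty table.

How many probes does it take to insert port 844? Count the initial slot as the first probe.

405: h=9 → slot 9
805: h=2 → slot 2
676: h=5 → slot 5
965: h=8 → slot 8
974: h=6 → slot 6
52: h=8, h2=3, probe 8,0 → slot 0
789: h=8, h2=10, probe 8,7 → slot 7
844: h=8, h2=5, probe 8,2,7,1 → slot 1
Table: [52, 844, 805, ∅, ∅, 676, 974, 789, 965, 405, ∅]

4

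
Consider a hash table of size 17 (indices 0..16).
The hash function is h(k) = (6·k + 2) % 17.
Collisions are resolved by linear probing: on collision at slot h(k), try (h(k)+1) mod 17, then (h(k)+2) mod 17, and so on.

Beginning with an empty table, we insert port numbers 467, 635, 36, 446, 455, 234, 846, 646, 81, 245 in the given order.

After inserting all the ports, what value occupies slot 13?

467: h=16 → slot 16
635: h=4 → slot 4
36: h=14 → slot 14
446: h=9 → slot 9
455: h=12 → slot 12
234: h=12, probe 12,13 → slot 13
846: h=12, probe 12,13,14,15 → slot 15
646: h=2 → slot 2
81: h=12, probe 12,13,14,15,16,0 → slot 0
245: h=10 → slot 10
Table: [81, ., 646, ., 635, ., ., ., ., 446, 245, ., 455, 234, 36, 846, 467]

234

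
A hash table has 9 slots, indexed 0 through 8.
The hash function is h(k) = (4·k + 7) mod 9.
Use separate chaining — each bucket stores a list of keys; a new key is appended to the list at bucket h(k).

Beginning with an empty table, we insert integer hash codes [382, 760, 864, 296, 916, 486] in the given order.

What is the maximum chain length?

2

382 -> bucket 5
760 -> bucket 5 (collision)
864 -> bucket 7
296 -> bucket 3
916 -> bucket 8
486 -> bucket 7 (collision)
Final buckets:
0: .
1: .
2: .
3: 296
4: .
5: 382 -> 760
6: .
7: 864 -> 486
8: 916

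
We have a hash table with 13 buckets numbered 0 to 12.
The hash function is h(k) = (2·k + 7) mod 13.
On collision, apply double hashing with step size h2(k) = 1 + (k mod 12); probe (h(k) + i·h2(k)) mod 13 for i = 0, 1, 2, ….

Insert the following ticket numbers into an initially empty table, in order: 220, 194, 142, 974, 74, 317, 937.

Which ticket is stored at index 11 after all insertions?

974

220 hashes to 5; slot 5 is free => place at 5.
194 hashes to 5, h2=3; 5 taken => place at 8.
142 hashes to 5, h2=11; 5 taken => place at 3.
974 hashes to 5, h2=3; 5,8 taken => place at 11.
74 hashes to 12; slot 12 is free => place at 12.
317 hashes to 4; slot 4 is free => place at 4.
937 hashes to 9; slot 9 is free => place at 9.
Table: [-, -, -, 142, 317, 220, -, -, 194, 937, -, 974, 74]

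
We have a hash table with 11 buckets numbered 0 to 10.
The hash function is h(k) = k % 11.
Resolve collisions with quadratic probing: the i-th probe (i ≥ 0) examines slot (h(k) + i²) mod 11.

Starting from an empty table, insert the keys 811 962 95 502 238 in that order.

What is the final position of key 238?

Insert 811: h=8, slot 8 empty → index 8.
Insert 962: h=5, slot 5 empty → index 5.
Insert 95: h=7, slot 7 empty → index 7.
Insert 502: h=7, slots 7,8 occupied → index 0.
Insert 238: h=7, slots 7,8,0,5 occupied → index 1.
Table: [502, 238, —, —, —, 962, —, 95, 811, —, —]

1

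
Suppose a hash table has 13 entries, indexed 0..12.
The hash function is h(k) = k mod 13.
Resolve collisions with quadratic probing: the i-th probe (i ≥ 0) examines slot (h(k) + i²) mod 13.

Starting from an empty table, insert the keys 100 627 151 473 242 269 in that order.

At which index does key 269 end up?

100: h=9 → slot 9
627: h=3 → slot 3
151: h=8 → slot 8
473: h=5 → slot 5
242: h=8, probe 8,9,12 → slot 12
269: h=9, probe 9,10 → slot 10
Table: [., ., ., 627, ., 473, ., ., 151, 100, 269, ., 242]

10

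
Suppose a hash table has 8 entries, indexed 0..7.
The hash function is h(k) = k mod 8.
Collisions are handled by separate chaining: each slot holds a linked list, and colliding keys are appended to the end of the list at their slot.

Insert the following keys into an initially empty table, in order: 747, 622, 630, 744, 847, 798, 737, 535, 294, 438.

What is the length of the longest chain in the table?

5

Insert 747: h=3, bucket 3 empty -> new chain.
Insert 622: h=6, bucket 6 empty -> new chain.
Insert 630: h=6, bucket 6 nonempty -> append to chain.
Insert 744: h=0, bucket 0 empty -> new chain.
Insert 847: h=7, bucket 7 empty -> new chain.
Insert 798: h=6, bucket 6 nonempty -> append to chain.
Insert 737: h=1, bucket 1 empty -> new chain.
Insert 535: h=7, bucket 7 nonempty -> append to chain.
Insert 294: h=6, bucket 6 nonempty -> append to chain.
Insert 438: h=6, bucket 6 nonempty -> append to chain.
Final buckets:
0: 744
1: 737
2: —
3: 747
4: —
5: —
6: 622 -> 630 -> 798 -> 294 -> 438
7: 847 -> 535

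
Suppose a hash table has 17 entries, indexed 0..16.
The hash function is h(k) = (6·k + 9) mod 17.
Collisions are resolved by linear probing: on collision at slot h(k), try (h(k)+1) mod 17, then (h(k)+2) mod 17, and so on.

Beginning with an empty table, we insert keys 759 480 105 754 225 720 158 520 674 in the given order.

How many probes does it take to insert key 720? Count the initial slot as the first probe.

Insert 759: h=7, slot 7 empty => index 7.
Insert 480: h=16, slot 16 empty => index 16.
Insert 105: h=10, slot 10 empty => index 10.
Insert 754: h=11, slot 11 empty => index 11.
Insert 225: h=16, slot 16 occupied => index 0.
Insert 720: h=11, slot 11 occupied => index 12.
Insert 158: h=5, slot 5 empty => index 5.
Insert 520: h=1, slot 1 empty => index 1.
Insert 674: h=7, slot 7 occupied => index 8.
Table: [225, 520, ., ., ., 158, ., 759, 674, ., 105, 754, 720, ., ., ., 480]

2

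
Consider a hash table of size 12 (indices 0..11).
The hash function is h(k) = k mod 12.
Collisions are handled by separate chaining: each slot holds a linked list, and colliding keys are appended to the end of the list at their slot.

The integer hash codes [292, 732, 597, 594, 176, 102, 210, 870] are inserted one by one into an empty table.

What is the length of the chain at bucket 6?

292 -> bucket 4
732 -> bucket 0
597 -> bucket 9
594 -> bucket 6
176 -> bucket 8
102 -> bucket 6 (collision)
210 -> bucket 6 (collision)
870 -> bucket 6 (collision)
Final buckets:
0: 732
1: —
2: —
3: —
4: 292
5: —
6: 594 -> 102 -> 210 -> 870
7: —
8: 176
9: 597
10: —
11: —

4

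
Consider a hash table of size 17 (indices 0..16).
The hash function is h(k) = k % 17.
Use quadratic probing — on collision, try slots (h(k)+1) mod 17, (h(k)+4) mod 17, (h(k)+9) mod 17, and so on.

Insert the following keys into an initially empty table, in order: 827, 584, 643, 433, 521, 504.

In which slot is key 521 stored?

12

Insert 827: h=11, slot 11 empty => index 11.
Insert 584: h=6, slot 6 empty => index 6.
Insert 643: h=14, slot 14 empty => index 14.
Insert 433: h=8, slot 8 empty => index 8.
Insert 521: h=11, slot 11 occupied => index 12.
Insert 504: h=11, slots 11,12 occupied => index 15.
Table: [., ., ., ., ., ., 584, ., 433, ., ., 827, 521, ., 643, 504, .]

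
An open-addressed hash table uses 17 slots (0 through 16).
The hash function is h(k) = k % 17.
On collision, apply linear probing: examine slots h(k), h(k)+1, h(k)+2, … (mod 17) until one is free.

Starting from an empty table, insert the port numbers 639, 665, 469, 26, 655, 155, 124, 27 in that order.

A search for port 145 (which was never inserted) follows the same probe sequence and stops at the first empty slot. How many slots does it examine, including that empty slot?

Insert 639: h=10, slot 10 empty => index 10.
Insert 665: h=2, slot 2 empty => index 2.
Insert 469: h=10, slot 10 occupied => index 11.
Insert 26: h=9, slot 9 empty => index 9.
Insert 655: h=9, slots 9,10,11 occupied => index 12.
Insert 155: h=2, slot 2 occupied => index 3.
Insert 124: h=5, slot 5 empty => index 5.
Insert 27: h=10, slots 10,11,12 occupied => index 13.
Table: [_, _, 665, 155, _, 124, _, _, _, 26, 639, 469, 655, 27, _, _, _]
Lookup 145: h=9, probe 9,10,11,12,13,14 → slot 14 empty, not found.

6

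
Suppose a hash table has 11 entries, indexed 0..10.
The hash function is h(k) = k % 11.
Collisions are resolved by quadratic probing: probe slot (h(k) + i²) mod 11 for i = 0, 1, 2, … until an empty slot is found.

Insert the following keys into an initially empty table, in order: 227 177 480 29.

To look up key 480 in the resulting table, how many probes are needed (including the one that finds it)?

2

Insert 227: h=7, slot 7 empty -> index 7.
Insert 177: h=1, slot 1 empty -> index 1.
Insert 480: h=7, slot 7 occupied -> index 8.
Insert 29: h=7, slots 7,8 occupied -> index 0.
Table: [29, 177, —, —, —, —, —, 227, 480, —, —]
Lookup 480: h=7, probe 7,8 → found at 8.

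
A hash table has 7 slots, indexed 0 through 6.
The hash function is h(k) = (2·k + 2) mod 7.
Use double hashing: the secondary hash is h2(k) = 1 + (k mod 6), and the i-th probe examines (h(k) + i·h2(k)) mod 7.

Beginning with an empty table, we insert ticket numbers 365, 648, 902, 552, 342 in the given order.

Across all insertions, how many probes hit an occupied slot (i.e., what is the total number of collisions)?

Insert 365: h=4, slot 4 empty => index 4.
Insert 648: h=3, slot 3 empty => index 3.
Insert 902: h=0, slot 0 empty => index 0.
Insert 552: h=0, h2=1, slot 0 occupied => index 1.
Insert 342: h=0, h2=1, slots 0,1 occupied => index 2.
Table: [902, 552, 342, 648, 365, ., .]

3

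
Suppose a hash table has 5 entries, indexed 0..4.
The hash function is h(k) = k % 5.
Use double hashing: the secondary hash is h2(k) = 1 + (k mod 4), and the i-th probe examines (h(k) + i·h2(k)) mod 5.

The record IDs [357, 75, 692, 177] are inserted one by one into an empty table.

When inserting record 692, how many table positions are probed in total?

2

Insert 357: h=2, slot 2 empty → index 2.
Insert 75: h=0, slot 0 empty → index 0.
Insert 692: h=2, h2=1, slot 2 occupied → index 3.
Insert 177: h=2, h2=2, slot 2 occupied → index 4.
Table: [75, ∅, 357, 692, 177]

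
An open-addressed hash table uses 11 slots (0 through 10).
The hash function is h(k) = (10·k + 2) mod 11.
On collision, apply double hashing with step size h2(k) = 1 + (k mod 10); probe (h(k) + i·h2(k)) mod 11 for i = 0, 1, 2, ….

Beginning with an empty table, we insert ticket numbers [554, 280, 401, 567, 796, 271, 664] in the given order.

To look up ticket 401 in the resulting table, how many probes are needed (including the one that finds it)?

554 hashes to 9; slot 9 is free → place at 9.
280 hashes to 8; slot 8 is free → place at 8.
401 hashes to 8, h2=2; 8 taken → place at 10.
567 hashes to 7; slot 7 is free → place at 7.
796 hashes to 9, h2=7; 9 taken → place at 5.
271 hashes to 6; slot 6 is free → place at 6.
664 hashes to 9, h2=5; 9 taken → place at 3.
Table: [_, _, _, 664, _, 796, 271, 567, 280, 554, 401]
Lookup 401: h=8, h2=2, probe 8,10 → found at 10.

2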